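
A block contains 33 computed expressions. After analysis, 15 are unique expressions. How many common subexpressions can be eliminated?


CSE count = total expressions - unique expressions
= 33 - 15 = 18

18


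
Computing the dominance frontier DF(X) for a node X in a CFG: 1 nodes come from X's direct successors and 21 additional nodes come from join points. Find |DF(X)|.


DF(X) = direct successor contributions + join point contributions
= 1 + 21 = 22

22


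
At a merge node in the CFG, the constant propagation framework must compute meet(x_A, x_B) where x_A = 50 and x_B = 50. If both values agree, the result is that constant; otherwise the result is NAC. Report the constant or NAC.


Meet operation: if both paths give the same constant, result is that constant; if they differ, result is NAC (not-a-constant).
Path A: 50, Path B: 50 -> equal
Result: constant -> 50

50


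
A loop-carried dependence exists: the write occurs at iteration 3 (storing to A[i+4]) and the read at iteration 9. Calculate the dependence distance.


Distance = read iteration - write iteration
= 9 - 3 = 6

6


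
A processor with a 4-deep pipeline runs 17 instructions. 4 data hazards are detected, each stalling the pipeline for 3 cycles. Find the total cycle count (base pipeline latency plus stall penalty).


Base cycles = 4 + 17 - 1 = 20
Total stalls = 4 * 3 = 12
Total = 20 + 12 = 32

32


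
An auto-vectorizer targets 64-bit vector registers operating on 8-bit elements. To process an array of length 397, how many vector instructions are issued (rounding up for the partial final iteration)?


Width = 64 / 8 = 8 elements per vector op
Iterations = ceil(397 / 8) = 50

50


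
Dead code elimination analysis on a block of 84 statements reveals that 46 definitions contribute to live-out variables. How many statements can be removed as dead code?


Dead code = total statements - live definitions
= 84 - 46 = 38

38


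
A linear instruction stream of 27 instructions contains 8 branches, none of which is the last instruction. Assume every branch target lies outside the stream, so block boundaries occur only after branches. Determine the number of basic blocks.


With no in-sequence branch targets, the leaders are the first instruction plus the instruction after each branch.
Number of basic blocks = branches + 1
= 8 + 1 = 9

9


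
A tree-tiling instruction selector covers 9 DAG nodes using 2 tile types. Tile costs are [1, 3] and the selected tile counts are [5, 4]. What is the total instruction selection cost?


Total cost = sum(count_i * cost_i)
= 5*1 + 4*3
= 17

17


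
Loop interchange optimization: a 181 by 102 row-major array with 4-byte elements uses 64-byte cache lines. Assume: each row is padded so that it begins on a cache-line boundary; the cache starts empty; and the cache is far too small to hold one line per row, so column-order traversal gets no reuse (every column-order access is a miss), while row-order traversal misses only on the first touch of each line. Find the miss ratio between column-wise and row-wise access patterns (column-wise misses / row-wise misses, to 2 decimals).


Each row occupies 102 * 4 = 408 bytes and starts on a line boundary, so it spans ceil(408 / 64) = 7 cache lines.
Row-major traversal misses (one per line touched): 181 * ceil(102 * 4 / 64) = 1267
Column-major traversal misses (no reuse, every access misses): 181 * 102 = 18462
Ratio = 18462 / 1267 = 14.57

14.57


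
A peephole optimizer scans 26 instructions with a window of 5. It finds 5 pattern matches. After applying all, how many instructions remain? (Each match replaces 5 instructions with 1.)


Each match removes 4 instructions.
Total removed = 5 * 4 = 20
Remaining = 26 - 20 = 6

6


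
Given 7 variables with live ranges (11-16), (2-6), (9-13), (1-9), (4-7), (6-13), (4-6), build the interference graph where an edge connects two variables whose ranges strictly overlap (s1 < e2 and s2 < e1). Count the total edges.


Check all pairs for overlapping intervals.
Two intervals (s1,e1) and (s2,e2) overlap if s1 < e2 and s2 < e1.
v0 (11-16) vs v1..v6: overlaps v2, v5 -> 2
v1 (2-6) vs v2..v6: overlaps v3, v4, v6 -> 3
v2 (9-13) vs v3..v6: overlaps v5 -> 1
v3 (1-9) vs v4..v6: overlaps v4, v5, v6 -> 3
v4 (4-7) vs v5..v6: overlaps v5, v6 -> 2
v5 (6-13) vs v6: overlaps none -> 0
Total overlapping pairs = 2 + 3 + 1 + 3 + 2 + 0 = 11

11


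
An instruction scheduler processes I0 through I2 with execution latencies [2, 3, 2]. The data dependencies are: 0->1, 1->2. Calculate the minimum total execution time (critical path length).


Compute longest path through dependency graph: dist(Ik) = max over predecessors of dist + latency(Ik).
dist(I0) = latency 2 = 2
dist(I1) = dist(I0) + 3 = 2 + 3 = 5
dist(I2) = dist(I1) + 2 = 5 + 2 = 7
Critical path = max dist = 7

7


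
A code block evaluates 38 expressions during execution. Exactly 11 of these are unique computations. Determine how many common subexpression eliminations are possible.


CSE count = total expressions - unique expressions
= 38 - 11 = 27

27


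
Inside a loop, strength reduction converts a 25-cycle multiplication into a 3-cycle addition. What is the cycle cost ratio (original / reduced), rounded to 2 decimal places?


Ratio = mult_cost / add_cost = 25 / 3 = 8.33

8.33


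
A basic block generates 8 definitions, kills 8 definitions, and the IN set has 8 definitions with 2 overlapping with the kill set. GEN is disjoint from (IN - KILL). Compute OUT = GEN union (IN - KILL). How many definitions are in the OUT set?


IN - KILL: 8 - 2 = 6 surviving definitions
OUT = GEN + surviving = 8 + 6 = 14

14


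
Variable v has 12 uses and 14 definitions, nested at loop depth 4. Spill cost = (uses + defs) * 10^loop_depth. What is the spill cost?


uses + defs = 12 + 14 = 26
10^4 = 10000
Spill cost = 26 * 10000 = 260000

260000


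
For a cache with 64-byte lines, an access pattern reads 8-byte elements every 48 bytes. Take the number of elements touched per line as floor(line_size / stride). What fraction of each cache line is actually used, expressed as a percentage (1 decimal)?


Elements per cache line = floor(64 / 48) = 1
Bytes used = 1 * 8 = 8
Utilization = 8 / 64 * 100 = 12.5%

12.5


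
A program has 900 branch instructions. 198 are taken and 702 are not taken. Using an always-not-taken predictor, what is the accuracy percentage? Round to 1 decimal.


Predictor: always-not-taken
Correct predictions = 702
Accuracy = 702 / 900 * 100 = 78.0%

78.0


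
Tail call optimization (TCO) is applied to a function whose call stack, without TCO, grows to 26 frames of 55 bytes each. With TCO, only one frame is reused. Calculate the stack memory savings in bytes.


Without TCO: 26 * 55 = 1430 bytes
With TCO: reuse 1 frame = 55 bytes
Savings = 1430 - 55 = 1375

1375


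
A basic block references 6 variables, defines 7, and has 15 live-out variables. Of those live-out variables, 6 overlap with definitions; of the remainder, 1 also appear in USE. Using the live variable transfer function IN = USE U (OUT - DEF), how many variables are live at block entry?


OUT - DEF: 15 - 6 = 9
|IN| = |USE| + |OUT - DEF| - |USE ∩ (OUT - DEF)| = 6 + 9 - 1 = 14

14


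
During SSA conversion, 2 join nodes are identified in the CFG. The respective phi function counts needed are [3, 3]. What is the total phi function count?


Total phi functions = sum of phi functions at each join node
= 3 + 3 = 6

6


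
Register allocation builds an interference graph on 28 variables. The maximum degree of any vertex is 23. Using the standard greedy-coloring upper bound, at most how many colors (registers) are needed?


Greedy coloring never needs more than (max_degree + 1) colors: when coloring a vertex, at most max_degree neighbors are already colored.
Upper bound = 23 + 1 = 24

24


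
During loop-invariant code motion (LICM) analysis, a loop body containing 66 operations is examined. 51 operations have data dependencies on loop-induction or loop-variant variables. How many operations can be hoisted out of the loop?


Invariant candidates = total - loop-dependent
= 66 - 51 = 15

15


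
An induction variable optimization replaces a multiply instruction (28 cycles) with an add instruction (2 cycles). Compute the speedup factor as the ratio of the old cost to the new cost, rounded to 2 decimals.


Ratio = mult_cost / add_cost = 28 / 2 = 14.0

14.0


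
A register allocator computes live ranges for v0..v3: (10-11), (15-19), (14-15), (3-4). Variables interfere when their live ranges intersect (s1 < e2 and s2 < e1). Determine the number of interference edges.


Check all pairs for overlapping intervals.
Two intervals (s1,e1) and (s2,e2) overlap if s1 < e2 and s2 < e1.
v0 (10-11) vs v1..v3: overlaps none -> 0
v1 (15-19) vs v2..v3: overlaps none -> 0
v2 (14-15) vs v3: overlaps none -> 0
Total overlapping pairs = 0 + 0 + 0 = 0

0


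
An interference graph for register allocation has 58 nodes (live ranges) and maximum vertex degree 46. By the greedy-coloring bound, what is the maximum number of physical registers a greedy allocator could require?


Greedy coloring never needs more than (max_degree + 1) colors: when coloring a vertex, at most max_degree neighbors are already colored.
Upper bound = 46 + 1 = 47

47


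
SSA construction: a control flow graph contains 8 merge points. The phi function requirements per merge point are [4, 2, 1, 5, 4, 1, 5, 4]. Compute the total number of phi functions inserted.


Total phi functions = sum of phi functions at each join node
= 4 + 2 + 1 + 5 + 4 + 1 + 5 + 4 = 26

26


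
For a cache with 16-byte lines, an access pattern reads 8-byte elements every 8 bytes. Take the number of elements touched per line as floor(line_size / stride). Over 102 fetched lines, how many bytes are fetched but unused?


Elements per line = floor(16 / 8) = 2
Bytes used per line = 2 * 8 = 16
Wasted per line = 16 - 16 = 0
Total wasted = 0 * 102 = 0

0


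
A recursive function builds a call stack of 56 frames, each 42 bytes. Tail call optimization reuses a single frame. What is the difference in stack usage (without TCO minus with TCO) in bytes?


Without TCO: 56 * 42 = 2352 bytes
With TCO: reuse 1 frame = 42 bytes
Savings = 2352 - 42 = 2310

2310


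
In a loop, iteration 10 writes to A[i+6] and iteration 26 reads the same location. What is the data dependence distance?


Distance = read iteration - write iteration
= 26 - 10 = 16

16


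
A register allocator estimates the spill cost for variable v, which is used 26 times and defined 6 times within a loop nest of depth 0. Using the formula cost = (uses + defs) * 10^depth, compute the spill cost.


uses + defs = 26 + 6 = 32
10^0 = 1
Spill cost = 32 * 1 = 32

32


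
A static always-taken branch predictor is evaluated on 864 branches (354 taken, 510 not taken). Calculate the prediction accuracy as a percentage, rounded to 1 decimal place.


Predictor: always-taken
Correct predictions = 354
Accuracy = 354 / 864 * 100 = 41.0%

41.0


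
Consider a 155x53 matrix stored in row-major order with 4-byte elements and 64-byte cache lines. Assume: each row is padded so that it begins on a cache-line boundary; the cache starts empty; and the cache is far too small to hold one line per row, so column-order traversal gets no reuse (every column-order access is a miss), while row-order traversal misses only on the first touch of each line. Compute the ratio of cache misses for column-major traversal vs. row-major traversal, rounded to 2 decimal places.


Each row occupies 53 * 4 = 212 bytes and starts on a line boundary, so it spans ceil(212 / 64) = 4 cache lines.
Row-major traversal misses (one per line touched): 155 * ceil(53 * 4 / 64) = 620
Column-major traversal misses (no reuse, every access misses): 155 * 53 = 8215
Ratio = 8215 / 620 = 13.25

13.25


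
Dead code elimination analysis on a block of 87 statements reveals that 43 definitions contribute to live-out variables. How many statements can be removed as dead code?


Dead code = total statements - live definitions
= 87 - 43 = 44

44


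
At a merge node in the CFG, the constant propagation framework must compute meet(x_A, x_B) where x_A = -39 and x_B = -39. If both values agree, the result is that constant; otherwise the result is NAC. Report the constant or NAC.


Meet operation: if both paths give the same constant, result is that constant; if they differ, result is NAC (not-a-constant).
Path A: -39, Path B: -39 -> equal
Result: constant -> -39

-39


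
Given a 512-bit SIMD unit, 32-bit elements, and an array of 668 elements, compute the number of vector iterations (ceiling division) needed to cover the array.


Width = 512 / 32 = 16 elements per vector op
Iterations = ceil(668 / 16) = 42

42


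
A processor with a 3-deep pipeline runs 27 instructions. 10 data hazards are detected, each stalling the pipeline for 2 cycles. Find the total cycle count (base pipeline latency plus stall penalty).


Base cycles = 3 + 27 - 1 = 29
Total stalls = 10 * 2 = 20
Total = 29 + 20 = 49

49


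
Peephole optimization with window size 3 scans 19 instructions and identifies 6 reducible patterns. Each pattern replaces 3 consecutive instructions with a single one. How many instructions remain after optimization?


Each match removes 2 instructions.
Total removed = 6 * 2 = 12
Remaining = 19 - 12 = 7

7


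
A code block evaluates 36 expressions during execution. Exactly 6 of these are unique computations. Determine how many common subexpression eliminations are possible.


CSE count = total expressions - unique expressions
= 36 - 6 = 30

30


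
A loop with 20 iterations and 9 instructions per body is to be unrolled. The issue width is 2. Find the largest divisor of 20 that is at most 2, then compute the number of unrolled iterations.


Largest divisor of 20 <= 2 is 2
New iterations = 20 / 2 = 10

10


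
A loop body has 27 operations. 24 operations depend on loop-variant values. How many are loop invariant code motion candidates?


Invariant candidates = total - loop-dependent
= 27 - 24 = 3

3


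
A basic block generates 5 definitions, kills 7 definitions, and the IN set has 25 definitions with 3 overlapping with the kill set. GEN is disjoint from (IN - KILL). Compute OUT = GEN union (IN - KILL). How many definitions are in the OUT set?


IN - KILL: 25 - 3 = 22 surviving definitions
OUT = GEN + surviving = 5 + 22 = 27

27


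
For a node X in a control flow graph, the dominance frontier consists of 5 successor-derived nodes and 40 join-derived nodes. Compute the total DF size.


DF(X) = direct successor contributions + join point contributions
= 5 + 40 = 45

45


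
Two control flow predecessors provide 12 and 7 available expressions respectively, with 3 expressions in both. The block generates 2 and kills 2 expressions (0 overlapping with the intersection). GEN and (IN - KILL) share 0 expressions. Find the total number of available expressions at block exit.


IN = intersection of predecessors = 3
IN - KILL = 3 - 0 = 3
|OUT| = |GEN| + |IN - KILL| - |GEN ∩ (IN - KILL)| = 2 + 3 - 0 = 5

5


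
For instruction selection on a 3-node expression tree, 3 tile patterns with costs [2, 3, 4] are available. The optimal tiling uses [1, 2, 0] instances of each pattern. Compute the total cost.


Total cost = sum(count_i * cost_i)
= 1*2 + 2*3 + 0*4
= 8

8


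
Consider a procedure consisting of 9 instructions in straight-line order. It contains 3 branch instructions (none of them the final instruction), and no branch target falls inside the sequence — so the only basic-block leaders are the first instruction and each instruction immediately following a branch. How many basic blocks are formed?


With no in-sequence branch targets, the leaders are the first instruction plus the instruction after each branch.
Number of basic blocks = branches + 1
= 3 + 1 = 4

4


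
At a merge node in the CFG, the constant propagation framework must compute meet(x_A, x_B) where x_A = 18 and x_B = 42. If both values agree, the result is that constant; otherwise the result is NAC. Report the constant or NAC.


Meet operation: if both paths give the same constant, result is that constant; if they differ, result is NAC (not-a-constant).
Path A: 18, Path B: 42 -> differ
Result: not-a-constant -> NAC

NAC


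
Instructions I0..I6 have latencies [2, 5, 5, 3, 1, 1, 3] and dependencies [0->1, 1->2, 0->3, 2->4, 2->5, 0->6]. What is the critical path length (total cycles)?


Compute longest path through dependency graph: dist(Ik) = max over predecessors of dist + latency(Ik).
dist(I0) = latency 2 = 2
dist(I1) = dist(I0) + 5 = 2 + 5 = 7
dist(I2) = dist(I1) + 5 = 7 + 5 = 12
dist(I3) = dist(I0) + 3 = 2 + 3 = 5
dist(I4) = dist(I2) + 1 = 12 + 1 = 13
dist(I5) = dist(I2) + 1 = 12 + 1 = 13
dist(I6) = dist(I0) + 3 = 2 + 3 = 5
Critical path = max dist = 13

13


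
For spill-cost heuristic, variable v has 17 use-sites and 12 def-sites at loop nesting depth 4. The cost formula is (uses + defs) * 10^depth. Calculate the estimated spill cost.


uses + defs = 17 + 12 = 29
10^4 = 10000
Spill cost = 29 * 10000 = 290000

290000


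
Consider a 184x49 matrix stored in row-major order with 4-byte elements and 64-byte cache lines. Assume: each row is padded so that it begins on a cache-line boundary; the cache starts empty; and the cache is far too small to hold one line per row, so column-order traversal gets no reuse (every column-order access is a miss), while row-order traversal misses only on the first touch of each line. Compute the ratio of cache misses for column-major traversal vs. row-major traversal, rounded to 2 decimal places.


Each row occupies 49 * 4 = 196 bytes and starts on a line boundary, so it spans ceil(196 / 64) = 4 cache lines.
Row-major traversal misses (one per line touched): 184 * ceil(49 * 4 / 64) = 736
Column-major traversal misses (no reuse, every access misses): 184 * 49 = 9016
Ratio = 9016 / 736 = 12.25

12.25


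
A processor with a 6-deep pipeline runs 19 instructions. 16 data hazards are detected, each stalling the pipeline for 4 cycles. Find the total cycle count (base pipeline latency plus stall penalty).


Base cycles = 6 + 19 - 1 = 24
Total stalls = 16 * 4 = 64
Total = 24 + 64 = 88

88


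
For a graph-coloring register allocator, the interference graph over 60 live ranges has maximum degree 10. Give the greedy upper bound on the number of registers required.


Greedy coloring never needs more than (max_degree + 1) colors: when coloring a vertex, at most max_degree neighbors are already colored.
Upper bound = 10 + 1 = 11

11


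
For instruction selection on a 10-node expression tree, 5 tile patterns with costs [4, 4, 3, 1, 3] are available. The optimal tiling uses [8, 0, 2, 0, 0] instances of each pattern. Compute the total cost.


Total cost = sum(count_i * cost_i)
= 8*4 + 0*4 + 2*3 + 0*1 + 0*3
= 38

38


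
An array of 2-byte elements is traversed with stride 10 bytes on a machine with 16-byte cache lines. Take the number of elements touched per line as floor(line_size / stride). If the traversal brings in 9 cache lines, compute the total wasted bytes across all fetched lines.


Elements per line = floor(16 / 10) = 1
Bytes used per line = 1 * 2 = 2
Wasted per line = 16 - 2 = 14
Total wasted = 14 * 9 = 126

126


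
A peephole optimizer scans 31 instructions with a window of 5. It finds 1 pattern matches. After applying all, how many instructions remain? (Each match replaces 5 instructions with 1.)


Each match removes 4 instructions.
Total removed = 1 * 4 = 4
Remaining = 31 - 4 = 27

27


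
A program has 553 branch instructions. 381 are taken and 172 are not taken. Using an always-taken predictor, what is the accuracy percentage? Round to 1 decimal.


Predictor: always-taken
Correct predictions = 381
Accuracy = 381 / 553 * 100 = 68.9%

68.9


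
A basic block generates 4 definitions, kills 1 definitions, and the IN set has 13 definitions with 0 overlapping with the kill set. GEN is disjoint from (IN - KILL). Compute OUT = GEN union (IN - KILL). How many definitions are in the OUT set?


IN - KILL: 13 - 0 = 13 surviving definitions
OUT = GEN + surviving = 4 + 13 = 17

17


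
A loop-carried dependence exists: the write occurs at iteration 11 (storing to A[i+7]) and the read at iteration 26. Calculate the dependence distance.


Distance = read iteration - write iteration
= 26 - 11 = 15

15


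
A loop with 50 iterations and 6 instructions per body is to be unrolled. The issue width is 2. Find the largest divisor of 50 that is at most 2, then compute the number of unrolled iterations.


Largest divisor of 50 <= 2 is 2
New iterations = 50 / 2 = 25

25


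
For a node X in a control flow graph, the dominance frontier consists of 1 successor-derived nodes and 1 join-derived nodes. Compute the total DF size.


DF(X) = direct successor contributions + join point contributions
= 1 + 1 = 2

2


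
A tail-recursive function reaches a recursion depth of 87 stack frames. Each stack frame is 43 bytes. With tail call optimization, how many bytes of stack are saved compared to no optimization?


Without TCO: 87 * 43 = 3741 bytes
With TCO: reuse 1 frame = 43 bytes
Savings = 3741 - 43 = 3698

3698


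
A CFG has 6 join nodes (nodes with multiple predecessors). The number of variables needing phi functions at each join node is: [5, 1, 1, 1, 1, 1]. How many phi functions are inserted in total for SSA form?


Total phi functions = sum of phi functions at each join node
= 5 + 1 + 1 + 1 + 1 + 1 = 10

10


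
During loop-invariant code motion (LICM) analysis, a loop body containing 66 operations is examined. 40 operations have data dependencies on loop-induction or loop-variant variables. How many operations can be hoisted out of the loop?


Invariant candidates = total - loop-dependent
= 66 - 40 = 26

26


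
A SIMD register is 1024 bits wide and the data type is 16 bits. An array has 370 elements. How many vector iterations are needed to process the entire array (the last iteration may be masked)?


Width = 1024 / 16 = 64 elements per vector op
Iterations = ceil(370 / 64) = 6

6


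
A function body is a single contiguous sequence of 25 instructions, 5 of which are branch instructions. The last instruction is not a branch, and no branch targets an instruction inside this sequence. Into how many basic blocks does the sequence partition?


With no in-sequence branch targets, the leaders are the first instruction plus the instruction after each branch.
Number of basic blocks = branches + 1
= 5 + 1 = 6

6


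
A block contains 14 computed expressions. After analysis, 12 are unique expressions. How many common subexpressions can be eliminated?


CSE count = total expressions - unique expressions
= 14 - 12 = 2

2


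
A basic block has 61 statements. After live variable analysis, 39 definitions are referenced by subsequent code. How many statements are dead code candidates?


Dead code = total statements - live definitions
= 61 - 39 = 22

22


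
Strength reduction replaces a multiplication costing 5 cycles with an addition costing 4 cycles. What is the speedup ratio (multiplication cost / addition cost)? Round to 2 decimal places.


Ratio = mult_cost / add_cost = 5 / 4 = 1.25

1.25


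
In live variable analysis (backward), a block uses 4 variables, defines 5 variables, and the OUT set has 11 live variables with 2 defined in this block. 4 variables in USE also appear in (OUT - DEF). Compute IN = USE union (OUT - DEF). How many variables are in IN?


OUT - DEF: 11 - 2 = 9
|IN| = |USE| + |OUT - DEF| - |USE ∩ (OUT - DEF)| = 4 + 9 - 4 = 9

9


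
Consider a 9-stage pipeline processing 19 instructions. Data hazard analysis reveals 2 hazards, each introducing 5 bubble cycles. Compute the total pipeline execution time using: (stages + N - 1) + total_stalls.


Base cycles = 9 + 19 - 1 = 27
Total stalls = 2 * 5 = 10
Total = 27 + 10 = 37

37


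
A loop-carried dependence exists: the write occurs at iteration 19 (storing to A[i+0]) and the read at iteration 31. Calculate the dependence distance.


Distance = read iteration - write iteration
= 31 - 19 = 12

12


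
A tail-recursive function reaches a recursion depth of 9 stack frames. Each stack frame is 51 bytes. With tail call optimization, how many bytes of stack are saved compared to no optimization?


Without TCO: 9 * 51 = 459 bytes
With TCO: reuse 1 frame = 51 bytes
Savings = 459 - 51 = 408

408


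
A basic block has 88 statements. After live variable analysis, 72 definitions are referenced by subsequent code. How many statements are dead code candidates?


Dead code = total statements - live definitions
= 88 - 72 = 16

16


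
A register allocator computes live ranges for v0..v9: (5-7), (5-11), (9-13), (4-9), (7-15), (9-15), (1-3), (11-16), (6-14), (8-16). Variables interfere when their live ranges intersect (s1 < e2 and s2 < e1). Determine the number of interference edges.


Check all pairs for overlapping intervals.
Two intervals (s1,e1) and (s2,e2) overlap if s1 < e2 and s2 < e1.
v0 (5-7) vs v1..v9: overlaps v1, v3, v8 -> 3
v1 (5-11) vs v2..v9: overlaps v2, v3, v4, v5, v8, v9 -> 6
v2 (9-13) vs v3..v9: overlaps v4, v5, v7, v8, v9 -> 5
v3 (4-9) vs v4..v9: overlaps v4, v8, v9 -> 3
v4 (7-15) vs v5..v9: overlaps v5, v7, v8, v9 -> 4
v5 (9-15) vs v6..v9: overlaps v7, v8, v9 -> 3
v6 (1-3) vs v7..v9: overlaps none -> 0
v7 (11-16) vs v8..v9: overlaps v8, v9 -> 2
v8 (6-14) vs v9: overlaps v9 -> 1
Total overlapping pairs = 3 + 6 + 5 + 3 + 4 + 3 + 0 + 2 + 1 = 27

27


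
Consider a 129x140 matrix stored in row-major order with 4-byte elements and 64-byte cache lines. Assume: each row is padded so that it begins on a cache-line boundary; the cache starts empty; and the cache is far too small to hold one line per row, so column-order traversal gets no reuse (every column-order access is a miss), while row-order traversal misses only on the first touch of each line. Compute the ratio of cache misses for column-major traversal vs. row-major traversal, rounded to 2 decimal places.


Each row occupies 140 * 4 = 560 bytes and starts on a line boundary, so it spans ceil(560 / 64) = 9 cache lines.
Row-major traversal misses (one per line touched): 129 * ceil(140 * 4 / 64) = 1161
Column-major traversal misses (no reuse, every access misses): 129 * 140 = 18060
Ratio = 18060 / 1161 = 15.56

15.56


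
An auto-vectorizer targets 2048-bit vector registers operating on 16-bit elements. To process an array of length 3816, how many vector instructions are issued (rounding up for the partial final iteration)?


Width = 2048 / 16 = 128 elements per vector op
Iterations = ceil(3816 / 128) = 30

30


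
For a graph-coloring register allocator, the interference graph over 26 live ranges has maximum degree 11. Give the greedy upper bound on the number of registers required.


Greedy coloring never needs more than (max_degree + 1) colors: when coloring a vertex, at most max_degree neighbors are already colored.
Upper bound = 11 + 1 = 12

12


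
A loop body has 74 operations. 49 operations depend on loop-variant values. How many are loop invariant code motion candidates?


Invariant candidates = total - loop-dependent
= 74 - 49 = 25

25


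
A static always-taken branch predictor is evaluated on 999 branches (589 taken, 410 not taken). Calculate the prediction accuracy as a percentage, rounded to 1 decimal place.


Predictor: always-taken
Correct predictions = 589
Accuracy = 589 / 999 * 100 = 59.0%

59.0


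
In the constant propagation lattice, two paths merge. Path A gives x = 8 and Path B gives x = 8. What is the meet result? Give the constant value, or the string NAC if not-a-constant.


Meet operation: if both paths give the same constant, result is that constant; if they differ, result is NAC (not-a-constant).
Path A: 8, Path B: 8 -> equal
Result: constant -> 8

8


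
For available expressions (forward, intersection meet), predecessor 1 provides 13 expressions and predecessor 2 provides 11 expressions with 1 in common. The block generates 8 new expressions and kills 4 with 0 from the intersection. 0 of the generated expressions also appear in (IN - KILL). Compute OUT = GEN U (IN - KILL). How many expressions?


IN = intersection of predecessors = 1
IN - KILL = 1 - 0 = 1
|OUT| = |GEN| + |IN - KILL| - |GEN ∩ (IN - KILL)| = 8 + 1 - 0 = 9

9


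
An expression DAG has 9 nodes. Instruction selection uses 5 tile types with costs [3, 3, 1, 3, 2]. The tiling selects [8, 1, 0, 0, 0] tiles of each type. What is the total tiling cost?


Total cost = sum(count_i * cost_i)
= 8*3 + 1*3 + 0*1 + 0*3 + 0*2
= 27

27


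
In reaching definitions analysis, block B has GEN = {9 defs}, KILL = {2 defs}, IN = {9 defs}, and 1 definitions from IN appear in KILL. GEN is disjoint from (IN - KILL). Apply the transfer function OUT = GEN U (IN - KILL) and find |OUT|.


IN - KILL: 9 - 1 = 8 surviving definitions
OUT = GEN + surviving = 9 + 8 = 17

17


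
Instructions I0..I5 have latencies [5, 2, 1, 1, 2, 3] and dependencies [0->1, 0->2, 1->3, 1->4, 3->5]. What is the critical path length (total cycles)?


Compute longest path through dependency graph: dist(Ik) = max over predecessors of dist + latency(Ik).
dist(I0) = latency 5 = 5
dist(I1) = dist(I0) + 2 = 5 + 2 = 7
dist(I2) = dist(I0) + 1 = 5 + 1 = 6
dist(I3) = dist(I1) + 1 = 7 + 1 = 8
dist(I4) = dist(I1) + 2 = 7 + 2 = 9
dist(I5) = dist(I3) + 3 = 8 + 3 = 11
Critical path = max dist = 11

11


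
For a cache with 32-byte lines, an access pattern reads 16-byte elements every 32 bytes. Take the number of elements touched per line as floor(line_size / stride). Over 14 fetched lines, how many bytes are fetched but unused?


Elements per line = floor(32 / 32) = 1
Bytes used per line = 1 * 16 = 16
Wasted per line = 32 - 16 = 16
Total wasted = 16 * 14 = 224

224


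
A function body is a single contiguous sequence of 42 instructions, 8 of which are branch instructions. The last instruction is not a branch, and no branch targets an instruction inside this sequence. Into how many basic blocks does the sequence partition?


With no in-sequence branch targets, the leaders are the first instruction plus the instruction after each branch.
Number of basic blocks = branches + 1
= 8 + 1 = 9

9


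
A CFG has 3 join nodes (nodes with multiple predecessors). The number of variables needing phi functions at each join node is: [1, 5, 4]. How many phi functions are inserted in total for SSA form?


Total phi functions = sum of phi functions at each join node
= 1 + 5 + 4 = 10

10


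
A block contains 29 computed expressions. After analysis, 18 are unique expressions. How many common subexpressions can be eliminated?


CSE count = total expressions - unique expressions
= 29 - 18 = 11

11


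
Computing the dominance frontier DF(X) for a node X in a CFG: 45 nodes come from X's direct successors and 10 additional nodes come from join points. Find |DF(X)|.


DF(X) = direct successor contributions + join point contributions
= 45 + 10 = 55

55


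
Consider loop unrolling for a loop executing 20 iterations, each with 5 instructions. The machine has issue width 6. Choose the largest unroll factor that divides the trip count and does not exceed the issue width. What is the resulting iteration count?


Largest divisor of 20 <= 6 is 5
New iterations = 20 / 5 = 4

4


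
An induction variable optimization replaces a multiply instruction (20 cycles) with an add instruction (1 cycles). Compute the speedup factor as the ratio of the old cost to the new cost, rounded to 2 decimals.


Ratio = mult_cost / add_cost = 20 / 1 = 20.0

20.0


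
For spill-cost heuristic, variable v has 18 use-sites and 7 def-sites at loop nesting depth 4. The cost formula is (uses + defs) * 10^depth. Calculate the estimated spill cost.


uses + defs = 18 + 7 = 25
10^4 = 10000
Spill cost = 25 * 10000 = 250000

250000


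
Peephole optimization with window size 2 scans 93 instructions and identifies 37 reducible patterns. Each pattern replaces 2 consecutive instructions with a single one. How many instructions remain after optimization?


Each match removes 1 instructions.
Total removed = 37 * 1 = 37
Remaining = 93 - 37 = 56

56


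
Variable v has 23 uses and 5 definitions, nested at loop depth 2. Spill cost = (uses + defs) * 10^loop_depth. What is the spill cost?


uses + defs = 23 + 5 = 28
10^2 = 100
Spill cost = 28 * 100 = 2800

2800


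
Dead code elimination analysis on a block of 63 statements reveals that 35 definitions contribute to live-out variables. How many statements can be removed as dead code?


Dead code = total statements - live definitions
= 63 - 35 = 28

28


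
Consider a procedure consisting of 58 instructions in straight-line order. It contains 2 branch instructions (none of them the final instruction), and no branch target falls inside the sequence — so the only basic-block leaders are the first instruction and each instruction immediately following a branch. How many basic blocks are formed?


With no in-sequence branch targets, the leaders are the first instruction plus the instruction after each branch.
Number of basic blocks = branches + 1
= 2 + 1 = 3

3


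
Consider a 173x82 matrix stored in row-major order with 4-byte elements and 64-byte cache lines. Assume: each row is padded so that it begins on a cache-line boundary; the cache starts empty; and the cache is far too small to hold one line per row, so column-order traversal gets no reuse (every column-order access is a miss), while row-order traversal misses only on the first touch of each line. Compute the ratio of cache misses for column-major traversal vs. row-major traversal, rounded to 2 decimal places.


Each row occupies 82 * 4 = 328 bytes and starts on a line boundary, so it spans ceil(328 / 64) = 6 cache lines.
Row-major traversal misses (one per line touched): 173 * ceil(82 * 4 / 64) = 1038
Column-major traversal misses (no reuse, every access misses): 173 * 82 = 14186
Ratio = 14186 / 1038 = 13.67

13.67


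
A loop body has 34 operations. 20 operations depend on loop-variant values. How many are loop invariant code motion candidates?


Invariant candidates = total - loop-dependent
= 34 - 20 = 14

14


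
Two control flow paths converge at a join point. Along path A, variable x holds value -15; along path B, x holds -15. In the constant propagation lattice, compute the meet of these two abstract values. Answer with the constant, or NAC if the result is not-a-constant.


Meet operation: if both paths give the same constant, result is that constant; if they differ, result is NAC (not-a-constant).
Path A: -15, Path B: -15 -> equal
Result: constant -> -15

-15


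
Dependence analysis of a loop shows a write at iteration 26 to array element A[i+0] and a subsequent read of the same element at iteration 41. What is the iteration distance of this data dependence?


Distance = read iteration - write iteration
= 41 - 26 = 15

15


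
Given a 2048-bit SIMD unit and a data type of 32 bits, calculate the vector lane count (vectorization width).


Width = SIMD bits / data type bits
= 2048 / 32 = 64

64


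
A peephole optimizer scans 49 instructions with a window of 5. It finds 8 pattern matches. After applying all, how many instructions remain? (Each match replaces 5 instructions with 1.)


Each match removes 4 instructions.
Total removed = 8 * 4 = 32
Remaining = 49 - 32 = 17

17


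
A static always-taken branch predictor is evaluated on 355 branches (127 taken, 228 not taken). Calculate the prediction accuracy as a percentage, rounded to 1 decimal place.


Predictor: always-taken
Correct predictions = 127
Accuracy = 127 / 355 * 100 = 35.8%

35.8


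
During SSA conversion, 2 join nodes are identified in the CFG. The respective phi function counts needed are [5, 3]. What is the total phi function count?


Total phi functions = sum of phi functions at each join node
= 5 + 3 = 8

8


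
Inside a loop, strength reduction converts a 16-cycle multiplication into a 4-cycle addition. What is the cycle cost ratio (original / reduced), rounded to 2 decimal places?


Ratio = mult_cost / add_cost = 16 / 4 = 4.0

4.0


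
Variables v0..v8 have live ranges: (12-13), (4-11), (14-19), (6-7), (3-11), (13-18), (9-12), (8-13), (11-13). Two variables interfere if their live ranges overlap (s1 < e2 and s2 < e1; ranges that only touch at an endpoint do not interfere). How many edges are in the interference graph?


Check all pairs for overlapping intervals.
Two intervals (s1,e1) and (s2,e2) overlap if s1 < e2 and s2 < e1.
v0 (12-13) vs v1..v8: overlaps v7, v8 -> 2
v1 (4-11) vs v2..v8: overlaps v3, v4, v6, v7 -> 4
v2 (14-19) vs v3..v8: overlaps v5 -> 1
v3 (6-7) vs v4..v8: overlaps v4 -> 1
v4 (3-11) vs v5..v8: overlaps v6, v7 -> 2
v5 (13-18) vs v6..v8: overlaps none -> 0
v6 (9-12) vs v7..v8: overlaps v7, v8 -> 2
v7 (8-13) vs v8: overlaps v8 -> 1
Total overlapping pairs = 2 + 4 + 1 + 1 + 2 + 0 + 2 + 1 = 13

13


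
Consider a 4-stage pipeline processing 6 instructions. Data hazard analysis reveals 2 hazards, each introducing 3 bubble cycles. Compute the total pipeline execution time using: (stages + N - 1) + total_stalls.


Base cycles = 4 + 6 - 1 = 9
Total stalls = 2 * 3 = 6
Total = 9 + 6 = 15

15


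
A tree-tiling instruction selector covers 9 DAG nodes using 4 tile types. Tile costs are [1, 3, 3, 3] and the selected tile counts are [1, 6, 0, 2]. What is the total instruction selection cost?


Total cost = sum(count_i * cost_i)
= 1*1 + 6*3 + 0*3 + 2*3
= 25

25


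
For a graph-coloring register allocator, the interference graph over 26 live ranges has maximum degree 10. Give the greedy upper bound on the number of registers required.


Greedy coloring never needs more than (max_degree + 1) colors: when coloring a vertex, at most max_degree neighbors are already colored.
Upper bound = 10 + 1 = 11

11


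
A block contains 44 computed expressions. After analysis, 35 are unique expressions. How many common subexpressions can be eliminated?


CSE count = total expressions - unique expressions
= 44 - 35 = 9

9


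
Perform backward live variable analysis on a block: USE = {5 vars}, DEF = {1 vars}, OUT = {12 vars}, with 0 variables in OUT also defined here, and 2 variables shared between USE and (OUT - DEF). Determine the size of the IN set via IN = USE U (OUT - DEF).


OUT - DEF: 12 - 0 = 12
|IN| = |USE| + |OUT - DEF| - |USE ∩ (OUT - DEF)| = 5 + 12 - 2 = 15

15


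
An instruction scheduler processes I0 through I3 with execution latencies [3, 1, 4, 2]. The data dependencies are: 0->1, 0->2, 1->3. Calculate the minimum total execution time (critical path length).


Compute longest path through dependency graph: dist(Ik) = max over predecessors of dist + latency(Ik).
dist(I0) = latency 3 = 3
dist(I1) = dist(I0) + 1 = 3 + 1 = 4
dist(I2) = dist(I0) + 4 = 3 + 4 = 7
dist(I3) = dist(I1) + 2 = 4 + 2 = 6
Critical path = max dist = 7

7


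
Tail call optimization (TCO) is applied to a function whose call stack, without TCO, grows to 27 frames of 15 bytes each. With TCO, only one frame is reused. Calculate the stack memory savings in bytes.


Without TCO: 27 * 15 = 405 bytes
With TCO: reuse 1 frame = 15 bytes
Savings = 405 - 15 = 390

390


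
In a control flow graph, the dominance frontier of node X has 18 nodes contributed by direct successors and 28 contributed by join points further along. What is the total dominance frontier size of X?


DF(X) = direct successor contributions + join point contributions
= 18 + 28 = 46

46


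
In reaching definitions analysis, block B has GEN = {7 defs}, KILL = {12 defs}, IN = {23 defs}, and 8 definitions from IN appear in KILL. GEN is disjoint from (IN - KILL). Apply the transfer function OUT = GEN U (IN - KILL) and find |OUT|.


IN - KILL: 23 - 8 = 15 surviving definitions
OUT = GEN + surviving = 7 + 15 = 22

22
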